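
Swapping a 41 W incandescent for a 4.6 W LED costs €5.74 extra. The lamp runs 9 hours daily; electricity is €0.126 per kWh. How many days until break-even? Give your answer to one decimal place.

Power saved = 41 − 4.6 = 36.4 W
Daily energy saved = 36.4 W × 9 h = 327.6 Wh = 0.3276 kWh
Daily savings = 0.3276 × €0.126 = €0.0413
Payback = €5.74 / €0.0413 per day = 139.1 days

139.1 days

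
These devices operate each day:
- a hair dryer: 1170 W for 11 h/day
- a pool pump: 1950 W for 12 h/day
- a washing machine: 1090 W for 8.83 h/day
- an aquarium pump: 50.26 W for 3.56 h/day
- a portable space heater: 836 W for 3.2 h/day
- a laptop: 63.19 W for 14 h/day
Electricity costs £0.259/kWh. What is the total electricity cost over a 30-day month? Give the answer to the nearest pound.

£386

hair dryer: 1170 W × 11 h × 30 d = 386,100 Wh = 386.1 kWh
pool pump: 1950 W × 12 h × 30 d = 702,000 Wh = 702 kWh
washing machine: 1090 W × 8.83 h × 30 d = 288,741 Wh = 288.7 kWh
aquarium pump: 50.26 W × 3.56 h × 30 d = 5,368 Wh = 5.368 kWh
portable space heater: 836 W × 3.2 h × 30 d = 80,256 Wh = 80.26 kWh
laptop: 63.19 W × 14 h × 30 d = 26,540 Wh = 26.54 kWh
Total energy = 386.1 + 702 + 288.7 + 5.368 + 80.26 + 26.54 = 1,489 kWh
Cost = 1,489 kWh × £0.259 = £385.65 ≈ £386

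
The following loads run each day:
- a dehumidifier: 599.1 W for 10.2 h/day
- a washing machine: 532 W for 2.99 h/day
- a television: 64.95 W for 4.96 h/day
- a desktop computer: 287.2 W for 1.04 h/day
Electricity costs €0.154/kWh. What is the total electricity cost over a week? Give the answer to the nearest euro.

dehumidifier: 599.1 W × 10.2 h × 7 d = 42,776 Wh = 42.78 kWh
washing machine: 532 W × 2.99 h × 7 d = 11,135 Wh = 11.13 kWh
television: 64.95 W × 4.96 h × 7 d = 2,255 Wh = 2.255 kWh
desktop computer: 287.2 W × 1.04 h × 7 d = 2,091 Wh = 2.091 kWh
Total energy = 42.78 + 11.13 + 2.255 + 2.091 = 58.26 kWh
Cost = 58.26 kWh × €0.154 = €8.97 ≈ €9

€9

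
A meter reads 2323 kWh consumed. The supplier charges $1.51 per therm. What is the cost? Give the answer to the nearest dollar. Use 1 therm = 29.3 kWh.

$120

2323 kWh × (0.03413 therm/kWh) = 79.28 therm
Cost = 79.28 therm × $1.51/therm = $119.72 ≈ $120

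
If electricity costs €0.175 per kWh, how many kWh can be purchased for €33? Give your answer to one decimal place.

188.6 kWh

€33 / €0.175 per kWh = 188.6 kWh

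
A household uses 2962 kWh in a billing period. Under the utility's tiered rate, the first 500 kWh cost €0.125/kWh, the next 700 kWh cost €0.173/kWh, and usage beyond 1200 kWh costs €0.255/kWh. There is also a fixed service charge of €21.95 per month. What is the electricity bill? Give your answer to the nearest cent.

First 500 kWh × €0.125 = €62.50
Next 700 kWh × €0.173 = €121.10
Remaining 1762 kWh × €0.255 = €449.31
Energy charge = €632.91; + service €21.95 = €654.86

€654.86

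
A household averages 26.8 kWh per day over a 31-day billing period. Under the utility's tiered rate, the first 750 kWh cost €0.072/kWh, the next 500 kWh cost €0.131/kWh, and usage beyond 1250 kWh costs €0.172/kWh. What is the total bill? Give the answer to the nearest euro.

€65

Usage = 26.8 kWh/day × 31 days = 830.8 kWh
First 750 kWh × €0.072 = €54.00
Next 80.8 kWh × €0.131 = €10.58
Remaining tier: 0 kWh (not reached)
Total = €64.58 ≈ €65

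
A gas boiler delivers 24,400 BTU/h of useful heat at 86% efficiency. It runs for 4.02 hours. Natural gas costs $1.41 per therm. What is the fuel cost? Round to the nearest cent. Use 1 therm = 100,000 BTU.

$1.61

Heat delivered = 24,400 BTU/h × 4.02 h = 98,088 BTU
Gas input = 98,088 / 0.86 = 114,056 BTU
= 114,056 / 100,000 = 1.141 therm
Cost = 1.141 × $1.41/therm = $1.61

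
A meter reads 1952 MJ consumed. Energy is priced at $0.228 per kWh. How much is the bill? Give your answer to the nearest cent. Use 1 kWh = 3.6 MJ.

1952 MJ × (0.27778 kWh/MJ) = 542.2 kWh
Cost = 542.2 kWh × $0.228/kWh = $123.63

$123.63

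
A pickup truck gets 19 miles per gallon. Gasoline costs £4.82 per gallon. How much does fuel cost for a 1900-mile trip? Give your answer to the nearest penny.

£482.00

Fuel = 1900 mi / 19 mpg = 100 gal
Cost = 100 gal × £4.82/gal = £482.00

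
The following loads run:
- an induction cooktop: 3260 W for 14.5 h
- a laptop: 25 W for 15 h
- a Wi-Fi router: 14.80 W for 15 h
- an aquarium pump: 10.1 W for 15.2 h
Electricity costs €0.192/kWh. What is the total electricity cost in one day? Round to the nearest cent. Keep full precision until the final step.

induction cooktop: 3260 W × 14.5 h = 47,270 Wh = 47.27 kWh
laptop: 25 W × 15 h = 375 Wh = 0.375 kWh
Wi-Fi router: 14.80 W × 15 h = 222 Wh = 0.222 kWh
aquarium pump: 10.1 W × 15.2 h = 154 Wh = 0.1535 kWh
Total energy = 47.27 + 0.375 + 0.222 + 0.1535 = 48.02 kWh
Cost = 48.02 kWh × €0.192 = €9.22

€9.22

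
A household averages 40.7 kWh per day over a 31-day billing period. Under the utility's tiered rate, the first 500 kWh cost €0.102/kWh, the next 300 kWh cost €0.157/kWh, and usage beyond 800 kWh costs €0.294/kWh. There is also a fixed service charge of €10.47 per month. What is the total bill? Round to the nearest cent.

€244.31

Usage = 40.7 kWh/day × 31 days = 1261.7 kWh
First 500 kWh × €0.102 = €51.00
Next 300 kWh × €0.157 = €47.10
Remaining 461.7 kWh × €0.294 = €135.74
Energy charge = €233.84; + service €10.47 = €244.31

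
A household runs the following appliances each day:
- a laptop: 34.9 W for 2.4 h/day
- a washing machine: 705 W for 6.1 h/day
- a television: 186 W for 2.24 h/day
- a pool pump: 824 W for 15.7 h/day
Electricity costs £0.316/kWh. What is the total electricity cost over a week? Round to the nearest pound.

£39

laptop: 34.9 W × 2.4 h × 7 d = 586 Wh = 0.5863 kWh
washing machine: 705 W × 6.1 h × 7 d = 30,104 Wh = 30.1 kWh
television: 186 W × 2.24 h × 7 d = 2,916 Wh = 2.916 kWh
pool pump: 824 W × 15.7 h × 7 d = 90,558 Wh = 90.56 kWh
Total energy = 0.5863 + 30.1 + 2.916 + 90.56 = 124.2 kWh
Cost = 124.2 kWh × £0.316 = £39.24 ≈ £39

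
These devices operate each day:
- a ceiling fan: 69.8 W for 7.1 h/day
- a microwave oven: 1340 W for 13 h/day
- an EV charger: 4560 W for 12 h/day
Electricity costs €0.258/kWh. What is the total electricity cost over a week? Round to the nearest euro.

€131

ceiling fan: 69.8 W × 7.1 h × 7 d = 3,469 Wh = 3.469 kWh
microwave oven: 1340 W × 13 h × 7 d = 121,940 Wh = 121.9 kWh
EV charger: 4560 W × 12 h × 7 d = 383,040 Wh = 383 kWh
Total energy = 3.469 + 121.9 + 383 = 508.4 kWh
Cost = 508.4 kWh × €0.258 = €131.18 ≈ €131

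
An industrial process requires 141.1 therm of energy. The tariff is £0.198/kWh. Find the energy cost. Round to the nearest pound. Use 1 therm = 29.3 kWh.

141.1 therm × (29.3 kWh/therm) = 4,134 kWh
Cost = 4,134 kWh × £0.198/kWh = £818.58 ≈ £819

£819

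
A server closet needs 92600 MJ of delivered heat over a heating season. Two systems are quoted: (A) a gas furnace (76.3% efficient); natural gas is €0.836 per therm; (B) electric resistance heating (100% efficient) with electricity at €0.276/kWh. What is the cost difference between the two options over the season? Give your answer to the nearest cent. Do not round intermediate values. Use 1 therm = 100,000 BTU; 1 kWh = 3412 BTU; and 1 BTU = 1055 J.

Heat load = 92600 MJ = 92,600,000,000 J / 1055 = 87,772,512 BTU
Gas: input = 87,772,512 / 0.763 = 115,036,057 BTU = 1,150 therm → 1,150 × €0.836 = €961.70
Electric: 87,772,512 BTU / 3412 = 25,720 kWh → × €0.276 = €7,100.00
Difference = |€961.70 − €7,100.00| = €6,138.30

€6138.30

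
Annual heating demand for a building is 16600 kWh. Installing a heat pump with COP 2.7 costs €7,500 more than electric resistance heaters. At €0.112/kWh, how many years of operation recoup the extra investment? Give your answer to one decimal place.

Resistance: 16600 kWh × €0.112 = €1,859.20/yr
Heat pump: 16600 / 2.7 = 6148 kWh in → × €0.112 = €688.59/yr
Annual savings = €1,170.61
Payback = €7,500 / €1,170.61 = 6.41 years

6.4 years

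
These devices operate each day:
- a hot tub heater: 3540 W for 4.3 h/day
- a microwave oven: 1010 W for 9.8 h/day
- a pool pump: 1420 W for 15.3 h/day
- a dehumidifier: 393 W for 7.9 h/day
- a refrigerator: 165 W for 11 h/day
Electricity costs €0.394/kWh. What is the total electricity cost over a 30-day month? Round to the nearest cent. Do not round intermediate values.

€611.87

hot tub heater: 3540 W × 4.3 h × 30 d = 456,660 Wh = 456.7 kWh
microwave oven: 1010 W × 9.8 h × 30 d = 296,940 Wh = 296.9 kWh
pool pump: 1420 W × 15.3 h × 30 d = 651,780 Wh = 651.8 kWh
dehumidifier: 393 W × 7.9 h × 30 d = 93,141 Wh = 93.14 kWh
refrigerator: 165 W × 11 h × 30 d = 54,450 Wh = 54.45 kWh
Total energy = 456.7 + 296.9 + 651.8 + 93.14 + 54.45 = 1,553 kWh
Cost = 1,553 kWh × €0.394 = €611.87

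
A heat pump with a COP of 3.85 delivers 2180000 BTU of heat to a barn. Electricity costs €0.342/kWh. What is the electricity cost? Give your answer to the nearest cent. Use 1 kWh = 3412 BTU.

Heat delivered = 2,180,000 BTU / 3412 = 638.9 kWh
Electrical input = 638.9 kWh / 3.85 = 166 kWh
Cost = 166 × €0.342/kWh = €56.76

€56.76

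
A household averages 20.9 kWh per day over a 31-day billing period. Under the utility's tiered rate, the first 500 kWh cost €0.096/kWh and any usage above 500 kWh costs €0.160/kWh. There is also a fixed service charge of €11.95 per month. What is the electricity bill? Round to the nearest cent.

Usage = 20.9 kWh/day × 31 days = 647.9 kWh
First 500 kWh × €0.096 = €48.00
Remaining 147.9 kWh × €0.160 = €23.66
Energy charge = €71.66; + service €11.95 = €83.61

€83.61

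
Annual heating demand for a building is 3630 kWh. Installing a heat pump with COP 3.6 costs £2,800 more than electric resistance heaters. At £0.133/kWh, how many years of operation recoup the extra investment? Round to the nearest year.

8 years

Resistance: 3630 kWh × £0.133 = £482.79/yr
Heat pump: 3630 / 3.6 = 1008 kWh in → × £0.133 = £134.11/yr
Annual savings = £348.68
Payback = £2,800 / £348.68 = 8.03 years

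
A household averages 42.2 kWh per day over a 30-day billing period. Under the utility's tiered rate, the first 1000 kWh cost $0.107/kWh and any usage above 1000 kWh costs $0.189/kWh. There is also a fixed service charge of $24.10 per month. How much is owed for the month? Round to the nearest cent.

Usage = 42.2 kWh/day × 30 days = 1266 kWh
First 1000 kWh × $0.107 = $107.00
Remaining 266 kWh × $0.189 = $50.27
Energy charge = $157.27; + service $24.10 = $181.37

$181.37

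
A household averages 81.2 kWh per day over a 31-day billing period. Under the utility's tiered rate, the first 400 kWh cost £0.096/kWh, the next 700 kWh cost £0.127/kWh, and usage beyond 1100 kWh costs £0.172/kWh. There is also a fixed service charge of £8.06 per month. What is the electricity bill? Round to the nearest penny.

£379.12

Usage = 81.2 kWh/day × 31 days = 2517.2 kWh
First 400 kWh × £0.096 = £38.40
Next 700 kWh × £0.127 = £88.90
Remaining 1417.2 kWh × £0.172 = £243.76
Energy charge = £371.06; + service £8.06 = £379.12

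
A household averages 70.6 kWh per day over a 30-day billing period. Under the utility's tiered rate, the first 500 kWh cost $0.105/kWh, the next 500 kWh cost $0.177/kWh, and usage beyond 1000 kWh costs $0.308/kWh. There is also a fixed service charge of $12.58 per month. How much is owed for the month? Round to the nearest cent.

Usage = 70.6 kWh/day × 30 days = 2118 kWh
First 500 kWh × $0.105 = $52.50
Next 500 kWh × $0.177 = $88.50
Remaining 1118 kWh × $0.308 = $344.34
Energy charge = $485.34; + service $12.58 = $497.92

$497.92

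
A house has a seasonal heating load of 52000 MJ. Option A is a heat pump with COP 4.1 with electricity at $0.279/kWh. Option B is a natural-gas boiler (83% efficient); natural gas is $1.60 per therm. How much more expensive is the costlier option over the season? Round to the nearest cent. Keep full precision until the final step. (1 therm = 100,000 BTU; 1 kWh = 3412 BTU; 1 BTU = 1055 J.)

Heat load = 52000 MJ = 52,000,000,000 J / 1055 = 49,289,100 BTU
Gas: input = 49,289,100 / 0.830 = 59,384,457 BTU = 593.8 therm → 593.8 × $1.60 = $950.15
Heat pump: 49,289,100 BTU / 3412 = 14,450 kWh heat; / 4.1 = 3,523 kWh in → × $0.279 = $983.02
Difference = |$950.15 − $983.02| = $32.87

$32.87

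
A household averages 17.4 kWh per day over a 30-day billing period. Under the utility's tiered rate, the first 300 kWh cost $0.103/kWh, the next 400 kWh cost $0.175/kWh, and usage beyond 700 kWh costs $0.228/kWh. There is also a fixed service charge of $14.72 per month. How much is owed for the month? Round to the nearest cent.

$84.47

Usage = 17.4 kWh/day × 30 days = 522 kWh
First 300 kWh × $0.103 = $30.90
Next 222 kWh × $0.175 = $38.85
Remaining tier: 0 kWh (not reached)
Energy charge = $69.75; + service $14.72 = $84.47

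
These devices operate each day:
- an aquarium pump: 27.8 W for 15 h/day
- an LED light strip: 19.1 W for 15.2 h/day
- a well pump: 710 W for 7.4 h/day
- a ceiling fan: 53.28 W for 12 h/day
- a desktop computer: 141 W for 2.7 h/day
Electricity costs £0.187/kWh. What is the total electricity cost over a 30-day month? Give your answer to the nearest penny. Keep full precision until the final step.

aquarium pump: 27.8 W × 15 h × 30 d = 12,510 Wh = 12.51 kWh
LED light strip: 19.1 W × 15.2 h × 30 d = 8,710 Wh = 8.71 kWh
well pump: 710 W × 7.4 h × 30 d = 157,620 Wh = 157.6 kWh
ceiling fan: 53.28 W × 12 h × 30 d = 19,181 Wh = 19.18 kWh
desktop computer: 141 W × 2.7 h × 30 d = 11,421 Wh = 11.42 kWh
Total energy = 12.51 + 8.71 + 157.6 + 19.18 + 11.42 = 209.4 kWh
Cost = 209.4 kWh × £0.187 = £39.17

£39.17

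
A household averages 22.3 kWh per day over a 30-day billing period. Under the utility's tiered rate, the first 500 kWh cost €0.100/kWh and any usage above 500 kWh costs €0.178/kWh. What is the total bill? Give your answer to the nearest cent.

€80.08

Usage = 22.3 kWh/day × 30 days = 669 kWh
First 500 kWh × €0.100 = €50.00
Remaining 169 kWh × €0.178 = €30.08
Total = €80.08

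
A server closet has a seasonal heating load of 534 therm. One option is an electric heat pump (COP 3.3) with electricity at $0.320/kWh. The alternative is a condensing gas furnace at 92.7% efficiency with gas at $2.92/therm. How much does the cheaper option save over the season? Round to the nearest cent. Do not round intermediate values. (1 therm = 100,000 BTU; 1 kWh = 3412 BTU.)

$164.43

Heat load = 534 therm × 100,000 = 53,400,000 BTU
Gas: input = 53,400,000 / 0.927 = 57,605,178 BTU = 576.1 therm → 576.1 × $2.92 = $1,682.07
Heat pump: 53,400,000 BTU / 3412 = 15,650 kWh heat; / 3.3 = 4,743 kWh in → × $0.320 = $1,517.64
Difference = |$1,682.07 − $1,517.64| = $164.43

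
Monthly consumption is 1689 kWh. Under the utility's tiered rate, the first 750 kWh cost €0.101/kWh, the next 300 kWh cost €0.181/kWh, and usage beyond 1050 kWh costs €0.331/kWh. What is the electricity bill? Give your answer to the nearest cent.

€341.56

First 750 kWh × €0.101 = €75.75
Next 300 kWh × €0.181 = €54.30
Remaining 639 kWh × €0.331 = €211.51
Total = €341.56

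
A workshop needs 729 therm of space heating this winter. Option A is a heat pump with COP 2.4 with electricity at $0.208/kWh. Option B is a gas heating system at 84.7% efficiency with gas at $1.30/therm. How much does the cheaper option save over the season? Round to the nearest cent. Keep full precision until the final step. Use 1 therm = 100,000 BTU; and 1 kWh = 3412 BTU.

Heat load = 729 therm × 100,000 = 72,900,000 BTU
Gas: input = 72,900,000 / 0.847 = 86,068,477 BTU = 860.7 therm → 860.7 × $1.30 = $1,118.89
Heat pump: 72,900,000 BTU / 3412 = 21,370 kWh heat; / 2.4 = 8,902 kWh in → × $0.208 = $1,851.70
Difference = |$1,118.89 − $1,851.70| = $732.81

$732.81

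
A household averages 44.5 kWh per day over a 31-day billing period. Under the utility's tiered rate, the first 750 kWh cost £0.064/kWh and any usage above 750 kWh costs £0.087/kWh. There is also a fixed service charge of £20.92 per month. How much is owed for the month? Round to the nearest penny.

£123.69

Usage = 44.5 kWh/day × 31 days = 1379.5 kWh
First 750 kWh × £0.064 = £48.00
Remaining 629.5 kWh × £0.087 = £54.77
Energy charge = £102.77; + service £20.92 = £123.69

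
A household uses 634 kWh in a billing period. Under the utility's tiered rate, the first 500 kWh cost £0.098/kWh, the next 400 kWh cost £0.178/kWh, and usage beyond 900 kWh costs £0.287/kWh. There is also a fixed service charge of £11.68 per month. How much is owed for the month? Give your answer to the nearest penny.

£84.53

First 500 kWh × £0.098 = £49.00
Next 134 kWh × £0.178 = £23.85
Remaining tier: 0 kWh (not reached)
Energy charge = £72.85; + service £11.68 = £84.53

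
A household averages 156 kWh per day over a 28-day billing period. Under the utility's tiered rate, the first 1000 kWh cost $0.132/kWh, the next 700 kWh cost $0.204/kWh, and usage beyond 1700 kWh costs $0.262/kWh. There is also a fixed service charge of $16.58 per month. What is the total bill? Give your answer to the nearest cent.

$990.40

Usage = 156 kWh/day × 28 days = 4368 kWh
First 1000 kWh × $0.132 = $132.00
Next 700 kWh × $0.204 = $142.80
Remaining 2668 kWh × $0.262 = $699.02
Energy charge = $973.82; + service $16.58 = $990.40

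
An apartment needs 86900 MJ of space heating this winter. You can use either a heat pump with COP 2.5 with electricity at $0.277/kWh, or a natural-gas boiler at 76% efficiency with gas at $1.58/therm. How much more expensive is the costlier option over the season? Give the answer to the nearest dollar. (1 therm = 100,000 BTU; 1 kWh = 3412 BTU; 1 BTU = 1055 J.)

Heat load = 86900 MJ = 86,900,000,000 J / 1055 = 82,369,668 BTU
Gas: input = 82,369,668 / 0.76 = 108,381,142 BTU = 1,084 therm → 1,084 × $1.58 = $1,712.42
Heat pump: 82,369,668 BTU / 3412 = 24,140 kWh heat; / 2.5 = 9,656 kWh in → × $0.277 = $2,674.84
Difference = |$1,712.42 − $2,674.84| = $962.42 ≈ $962

$962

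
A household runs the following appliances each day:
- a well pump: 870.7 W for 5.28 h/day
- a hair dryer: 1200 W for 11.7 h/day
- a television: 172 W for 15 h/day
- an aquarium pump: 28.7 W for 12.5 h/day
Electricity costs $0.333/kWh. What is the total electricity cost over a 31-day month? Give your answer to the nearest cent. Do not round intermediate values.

$222.73

well pump: 870.7 W × 5.28 h × 31 d = 142,516 Wh = 142.5 kWh
hair dryer: 1200 W × 11.7 h × 31 d = 435,240 Wh = 435.2 kWh
television: 172 W × 15 h × 31 d = 79,980 Wh = 79.98 kWh
aquarium pump: 28.7 W × 12.5 h × 31 d = 11,121 Wh = 11.12 kWh
Total energy = 142.5 + 435.2 + 79.98 + 11.12 = 668.9 kWh
Cost = 668.9 kWh × $0.333 = $222.73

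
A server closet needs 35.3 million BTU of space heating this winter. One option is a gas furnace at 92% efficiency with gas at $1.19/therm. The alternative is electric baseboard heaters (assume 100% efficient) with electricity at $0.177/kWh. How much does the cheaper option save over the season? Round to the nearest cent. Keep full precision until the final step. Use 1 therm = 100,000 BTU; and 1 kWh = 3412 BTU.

$1374.62

Heat load = 35.3 × 10⁶ BTU = 35,300,000 BTU
Gas: input = 35,300,000 / 0.920 = 38,369,565 BTU = 383.7 therm → 383.7 × $1.19 = $456.60
Electric: 35,300,000 BTU / 3412 = 10,350 kWh → × $0.177 = $1,831.21
Difference = |$456.60 − $1,831.21| = $1,374.62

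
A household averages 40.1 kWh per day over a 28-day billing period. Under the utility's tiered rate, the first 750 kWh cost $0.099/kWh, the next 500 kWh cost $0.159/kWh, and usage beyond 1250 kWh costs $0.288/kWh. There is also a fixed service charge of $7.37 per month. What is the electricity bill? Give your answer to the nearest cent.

Usage = 40.1 kWh/day × 28 days = 1122.8 kWh
First 750 kWh × $0.099 = $74.25
Next 372.8 kWh × $0.159 = $59.28
Remaining tier: 0 kWh (not reached)
Energy charge = $133.53; + service $7.37 = $140.90

$140.90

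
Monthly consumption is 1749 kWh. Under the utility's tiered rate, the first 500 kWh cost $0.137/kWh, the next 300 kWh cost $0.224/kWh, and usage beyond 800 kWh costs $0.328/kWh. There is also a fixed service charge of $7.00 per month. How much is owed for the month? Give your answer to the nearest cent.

First 500 kWh × $0.137 = $68.50
Next 300 kWh × $0.224 = $67.20
Remaining 949 kWh × $0.328 = $311.27
Energy charge = $446.97; + service $7.00 = $453.97

$453.97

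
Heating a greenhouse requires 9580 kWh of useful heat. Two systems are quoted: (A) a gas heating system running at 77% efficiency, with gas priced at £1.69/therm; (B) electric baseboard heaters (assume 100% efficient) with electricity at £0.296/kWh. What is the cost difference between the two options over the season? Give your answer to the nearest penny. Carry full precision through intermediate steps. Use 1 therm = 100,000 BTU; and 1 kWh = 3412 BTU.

Heat load = 9580 kWh × 3412 = 32,686,960 BTU
Gas: input = 32,686,960 / 0.77 = 42,450,597 BTU = 424.5 therm → 424.5 × £1.69 = £717.42
Electric: 32,686,960 BTU / 3412 = 9,580 kWh → × £0.296 = £2,835.68
Difference = |£717.42 − £2,835.68| = £2,118.26

£2118.26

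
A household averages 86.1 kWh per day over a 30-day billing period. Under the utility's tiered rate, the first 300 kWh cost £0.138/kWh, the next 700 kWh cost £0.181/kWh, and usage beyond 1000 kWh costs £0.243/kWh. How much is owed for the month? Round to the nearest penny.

Usage = 86.1 kWh/day × 30 days = 2583 kWh
First 300 kWh × £0.138 = £41.40
Next 700 kWh × £0.181 = £126.70
Remaining 1583 kWh × £0.243 = £384.67
Total = £552.77

£552.77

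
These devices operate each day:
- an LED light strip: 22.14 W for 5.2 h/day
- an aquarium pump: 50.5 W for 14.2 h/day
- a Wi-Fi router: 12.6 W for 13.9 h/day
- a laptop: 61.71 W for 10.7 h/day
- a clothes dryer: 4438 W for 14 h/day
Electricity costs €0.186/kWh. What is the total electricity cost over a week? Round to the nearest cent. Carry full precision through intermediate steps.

€83.07

LED light strip: 22.14 W × 5.2 h × 7 d = 806 Wh = 0.8059 kWh
aquarium pump: 50.5 W × 14.2 h × 7 d = 5,020 Wh = 5.02 kWh
Wi-Fi router: 12.6 W × 13.9 h × 7 d = 1,226 Wh = 1.226 kWh
laptop: 61.71 W × 10.7 h × 7 d = 4,622 Wh = 4.622 kWh
clothes dryer: 4438 W × 14 h × 7 d = 434,924 Wh = 434.9 kWh
Total energy = 0.8059 + 5.02 + 1.226 + 4.622 + 434.9 = 446.6 kWh
Cost = 446.6 kWh × €0.186 = €83.07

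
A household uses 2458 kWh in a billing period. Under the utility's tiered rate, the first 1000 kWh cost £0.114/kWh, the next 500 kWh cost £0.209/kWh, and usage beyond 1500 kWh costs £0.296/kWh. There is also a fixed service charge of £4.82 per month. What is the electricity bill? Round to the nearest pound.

£507

First 1000 kWh × £0.114 = £114.00
Next 500 kWh × £0.209 = £104.50
Remaining 958 kWh × £0.296 = £283.57
Energy charge = £502.07; + service £4.82 = £506.89 ≈ £507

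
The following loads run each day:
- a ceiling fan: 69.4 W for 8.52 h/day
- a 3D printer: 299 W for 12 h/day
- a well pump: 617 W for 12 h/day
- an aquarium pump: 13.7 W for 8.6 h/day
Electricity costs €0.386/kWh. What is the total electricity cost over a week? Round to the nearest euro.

€32

ceiling fan: 69.4 W × 8.52 h × 7 d = 4,139 Wh = 4.139 kWh
3D printer: 299 W × 12 h × 7 d = 25,116 Wh = 25.12 kWh
well pump: 617 W × 12 h × 7 d = 51,828 Wh = 51.83 kWh
aquarium pump: 13.7 W × 8.6 h × 7 d = 825 Wh = 0.8247 kWh
Total energy = 4.139 + 25.12 + 51.83 + 0.8247 = 81.91 kWh
Cost = 81.91 kWh × €0.386 = €31.62 ≈ €32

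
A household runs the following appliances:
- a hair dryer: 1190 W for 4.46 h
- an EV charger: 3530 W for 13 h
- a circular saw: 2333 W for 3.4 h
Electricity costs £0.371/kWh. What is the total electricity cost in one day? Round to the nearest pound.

£22

hair dryer: 1190 W × 4.46 h = 5,307 Wh = 5.307 kWh
EV charger: 3530 W × 13 h = 45,890 Wh = 45.89 kWh
circular saw: 2333 W × 3.4 h = 7,932 Wh = 7.932 kWh
Total energy = 5.307 + 45.89 + 7.932 = 59.13 kWh
Cost = 59.13 kWh × £0.371 = £21.94 ≈ £22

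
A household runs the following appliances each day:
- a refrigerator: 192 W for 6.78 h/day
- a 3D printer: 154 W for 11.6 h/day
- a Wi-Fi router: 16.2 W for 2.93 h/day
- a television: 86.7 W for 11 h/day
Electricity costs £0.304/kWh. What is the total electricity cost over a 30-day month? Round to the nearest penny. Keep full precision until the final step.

£37.29

refrigerator: 192 W × 6.78 h × 30 d = 39,053 Wh = 39.05 kWh
3D printer: 154 W × 11.6 h × 30 d = 53,592 Wh = 53.59 kWh
Wi-Fi router: 16.2 W × 2.93 h × 30 d = 1,424 Wh = 1.424 kWh
television: 86.7 W × 11 h × 30 d = 28,611 Wh = 28.61 kWh
Total energy = 39.05 + 53.59 + 1.424 + 28.61 = 122.7 kWh
Cost = 122.7 kWh × £0.304 = £37.29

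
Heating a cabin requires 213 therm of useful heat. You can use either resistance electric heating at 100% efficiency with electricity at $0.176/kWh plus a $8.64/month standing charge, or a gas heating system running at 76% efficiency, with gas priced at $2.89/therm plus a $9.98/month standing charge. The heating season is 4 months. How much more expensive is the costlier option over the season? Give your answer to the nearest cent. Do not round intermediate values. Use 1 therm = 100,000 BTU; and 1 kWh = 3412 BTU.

$283.39

Heat load = 213 therm × 100,000 = 21,300,000 BTU
Gas: input = 21,300,000 / 0.76 = 28,026,316 BTU = 280.3 therm → 280.3 × $2.89 = $809.96; + 4 × $9.98 standing = $849.88
Electric: 21,300,000 BTU / 3412 = 6,243 kWh → × $0.176 = $1,098.71; + 4 × $8.64 standing = $1,133.27
Difference = |$849.88 − $1,133.27| = $283.39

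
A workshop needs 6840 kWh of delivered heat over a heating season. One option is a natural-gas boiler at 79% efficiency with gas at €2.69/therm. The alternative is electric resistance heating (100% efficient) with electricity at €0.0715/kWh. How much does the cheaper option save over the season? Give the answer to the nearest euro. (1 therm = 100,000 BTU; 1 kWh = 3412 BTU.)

€306

Heat load = 6840 kWh × 3412 = 23,338,080 BTU
Gas: input = 23,338,080 / 0.79 = 29,541,873 BTU = 295.4 therm → 295.4 × €2.69 = €794.68
Electric: 23,338,080 BTU / 3412 = 6,840 kWh → × €0.0715 = €489.06
Difference = |€794.68 − €489.06| = €305.62 ≈ €306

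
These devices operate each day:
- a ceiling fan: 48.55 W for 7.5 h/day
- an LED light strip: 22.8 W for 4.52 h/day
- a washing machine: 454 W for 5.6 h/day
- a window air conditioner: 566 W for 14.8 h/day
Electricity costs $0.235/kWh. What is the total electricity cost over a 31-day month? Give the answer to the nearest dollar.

$83

ceiling fan: 48.55 W × 7.5 h × 31 d = 11,288 Wh = 11.29 kWh
LED light strip: 22.8 W × 4.52 h × 31 d = 3,195 Wh = 3.195 kWh
washing machine: 454 W × 5.6 h × 31 d = 78,814 Wh = 78.81 kWh
window air conditioner: 566 W × 14.8 h × 31 d = 259,681 Wh = 259.7 kWh
Total energy = 11.29 + 3.195 + 78.81 + 259.7 = 353 kWh
Cost = 353 kWh × $0.235 = $82.95 ≈ $83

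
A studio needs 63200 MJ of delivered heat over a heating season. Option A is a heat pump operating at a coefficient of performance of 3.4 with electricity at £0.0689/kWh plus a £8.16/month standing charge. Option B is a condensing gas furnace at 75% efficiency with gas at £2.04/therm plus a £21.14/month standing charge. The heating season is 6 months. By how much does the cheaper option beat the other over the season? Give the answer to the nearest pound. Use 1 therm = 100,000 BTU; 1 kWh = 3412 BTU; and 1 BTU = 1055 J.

£1352

Heat load = 63200 MJ = 63,200,000,000 J / 1055 = 59,905,213 BTU
Gas: input = 59,905,213 / 0.75 = 79,873,618 BTU = 798.7 therm → 798.7 × £2.04 = £1,629.42; + 6 × £21.14 standing = £1,756.26
Heat pump: 59,905,213 BTU / 3412 = 17,560 kWh heat; / 3.4 = 5,164 kWh in → × £0.0689 = £355.79; + 6 × £8.16 standing = £404.75
Difference = |£1,756.26 − £404.75| = £1,351.51 ≈ £1352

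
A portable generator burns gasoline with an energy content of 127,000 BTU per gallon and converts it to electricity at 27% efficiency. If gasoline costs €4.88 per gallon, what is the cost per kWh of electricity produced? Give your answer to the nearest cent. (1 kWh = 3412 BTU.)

€0.49

Electrical output per gallon = 127,000 BTU × 0.27 / 3412 BTU/kWh = 10.05 kWh
Cost per kWh = €4.88 / 10.05 kWh = €0.486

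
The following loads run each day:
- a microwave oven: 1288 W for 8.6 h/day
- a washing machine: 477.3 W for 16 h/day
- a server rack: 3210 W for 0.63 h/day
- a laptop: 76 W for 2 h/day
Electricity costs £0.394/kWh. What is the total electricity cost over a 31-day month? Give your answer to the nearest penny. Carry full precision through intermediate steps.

£255.12

microwave oven: 1288 W × 8.6 h × 31 d = 343,381 Wh = 343.4 kWh
washing machine: 477.3 W × 16 h × 31 d = 236,741 Wh = 236.7 kWh
server rack: 3210 W × 0.63 h × 31 d = 62,691 Wh = 62.69 kWh
laptop: 76 W × 2 h × 31 d = 4,712 Wh = 4.712 kWh
Total energy = 343.4 + 236.7 + 62.69 + 4.712 = 647.5 kWh
Cost = 647.5 kWh × £0.394 = £255.12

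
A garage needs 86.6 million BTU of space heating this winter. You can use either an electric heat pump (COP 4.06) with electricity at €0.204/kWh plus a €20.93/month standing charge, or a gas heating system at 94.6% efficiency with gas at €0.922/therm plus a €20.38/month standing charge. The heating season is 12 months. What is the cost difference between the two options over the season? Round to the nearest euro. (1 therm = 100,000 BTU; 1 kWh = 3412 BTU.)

€438

Heat load = 86.6 × 10⁶ BTU = 86,600,000 BTU
Gas: input = 86,600,000 / 0.946 = 91,543,340 BTU = 915.4 therm → 915.4 × €0.922 = €844.03; + 12 × €20.38 standing = €1,088.59
Heat pump: 86,600,000 BTU / 3412 = 25,380 kWh heat; / 4.06 = 6,251 kWh in → × €0.204 = €1,275.30; + 12 × €20.93 standing = €1,526.46
Difference = |€1,088.59 − €1,526.46| = €437.87 ≈ €438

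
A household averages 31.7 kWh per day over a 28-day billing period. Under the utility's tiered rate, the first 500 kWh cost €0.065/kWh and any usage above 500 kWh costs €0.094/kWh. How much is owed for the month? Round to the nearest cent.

Usage = 31.7 kWh/day × 28 days = 887.6 kWh
First 500 kWh × €0.065 = €32.50
Remaining 387.6 kWh × €0.094 = €36.43
Total = €68.93

€68.93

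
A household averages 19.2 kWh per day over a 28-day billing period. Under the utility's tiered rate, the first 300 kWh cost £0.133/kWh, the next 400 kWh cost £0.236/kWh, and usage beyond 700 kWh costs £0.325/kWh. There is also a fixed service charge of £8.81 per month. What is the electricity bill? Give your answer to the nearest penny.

Usage = 19.2 kWh/day × 28 days = 537.6 kWh
First 300 kWh × £0.133 = £39.90
Next 237.6 kWh × £0.236 = £56.07
Remaining tier: 0 kWh (not reached)
Energy charge = £95.97; + service £8.81 = £104.78

£104.78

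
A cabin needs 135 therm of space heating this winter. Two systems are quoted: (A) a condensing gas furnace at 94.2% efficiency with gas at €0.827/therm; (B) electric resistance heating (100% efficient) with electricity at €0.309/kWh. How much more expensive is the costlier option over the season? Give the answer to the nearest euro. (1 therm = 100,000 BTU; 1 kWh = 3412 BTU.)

Heat load = 135 therm × 100,000 = 13,500,000 BTU
Gas: input = 13,500,000 / 0.942 = 14,331,210 BTU = 143.3 therm → 143.3 × €0.827 = €118.52
Electric: 13,500,000 BTU / 3412 = 3,957 kWh → × €0.309 = €1,222.60
Difference = |€118.52 − €1,222.60| = €1,104.08 ≈ €1104

€1104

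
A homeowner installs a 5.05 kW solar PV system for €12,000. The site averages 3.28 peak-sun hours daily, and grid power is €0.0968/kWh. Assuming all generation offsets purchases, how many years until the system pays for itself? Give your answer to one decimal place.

20.5 years

Daily generation = 5.05 kW × 3.28 h = 16.56 kWh
Annual generation = 16.56 × 365 = 6045.9 kWh
Annual savings = 6045.9 × €0.0968 = €585.24
Payback = €12,000 / €585.24 = 20.5 years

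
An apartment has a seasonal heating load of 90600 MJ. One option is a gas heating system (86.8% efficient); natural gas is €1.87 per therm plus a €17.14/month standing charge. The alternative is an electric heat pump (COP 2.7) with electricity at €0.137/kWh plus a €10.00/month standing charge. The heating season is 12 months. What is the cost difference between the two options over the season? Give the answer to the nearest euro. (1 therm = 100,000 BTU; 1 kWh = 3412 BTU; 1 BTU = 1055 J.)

€659

Heat load = 90600 MJ = 90,600,000,000 J / 1055 = 85,876,777 BTU
Gas: input = 85,876,777 / 0.868 = 98,936,379 BTU = 989.4 therm → 989.4 × €1.87 = €1,850.11; + 12 × €17.14 standing = €2,055.79
Heat pump: 85,876,777 BTU / 3412 = 25,170 kWh heat; / 2.7 = 9,322 kWh in → × €0.137 = €1,277.10; + 12 × €10.00 standing = €1,397.10
Difference = |€2,055.79 − €1,397.10| = €658.69 ≈ €659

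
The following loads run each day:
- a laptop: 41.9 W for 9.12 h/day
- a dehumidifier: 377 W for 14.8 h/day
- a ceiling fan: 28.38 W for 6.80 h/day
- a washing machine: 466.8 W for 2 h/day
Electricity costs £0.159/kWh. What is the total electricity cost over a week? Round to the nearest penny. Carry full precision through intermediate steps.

laptop: 41.9 W × 9.12 h × 7 d = 2,675 Wh = 2.675 kWh
dehumidifier: 377 W × 14.8 h × 7 d = 39,057 Wh = 39.06 kWh
ceiling fan: 28.38 W × 6.80 h × 7 d = 1,351 Wh = 1.351 kWh
washing machine: 466.8 W × 2 h × 7 d = 6,535 Wh = 6.535 kWh
Total energy = 2.675 + 39.06 + 1.351 + 6.535 = 49.62 kWh
Cost = 49.62 kWh × £0.159 = £7.89

£7.89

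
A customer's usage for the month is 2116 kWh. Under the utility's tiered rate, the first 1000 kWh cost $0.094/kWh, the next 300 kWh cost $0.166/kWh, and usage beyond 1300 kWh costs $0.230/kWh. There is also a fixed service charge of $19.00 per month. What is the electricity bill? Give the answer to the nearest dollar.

First 1000 kWh × $0.094 = $94.00
Next 300 kWh × $0.166 = $49.80
Remaining 816 kWh × $0.230 = $187.68
Energy charge = $331.48; + service $19.00 = $350.48 ≈ $350

$350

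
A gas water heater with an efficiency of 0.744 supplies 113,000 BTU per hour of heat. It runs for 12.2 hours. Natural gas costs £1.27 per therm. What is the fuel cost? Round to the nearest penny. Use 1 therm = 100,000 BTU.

£23.53

Heat delivered = 113,000 BTU/h × 12.2 h = 1,378,600 BTU
Gas input = 1,378,600 / 0.744 = 1,852,957 BTU
= 1,852,957 / 100,000 = 18.53 therm
Cost = 18.53 × £1.27/therm = £23.53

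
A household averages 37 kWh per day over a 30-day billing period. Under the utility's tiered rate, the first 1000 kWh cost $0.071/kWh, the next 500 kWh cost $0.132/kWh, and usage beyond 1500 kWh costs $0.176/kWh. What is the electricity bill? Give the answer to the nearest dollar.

Usage = 37 kWh/day × 30 days = 1110 kWh
First 1000 kWh × $0.071 = $71.00
Next 110 kWh × $0.132 = $14.52
Remaining tier: 0 kWh (not reached)
Total = $85.52 ≈ $86

$86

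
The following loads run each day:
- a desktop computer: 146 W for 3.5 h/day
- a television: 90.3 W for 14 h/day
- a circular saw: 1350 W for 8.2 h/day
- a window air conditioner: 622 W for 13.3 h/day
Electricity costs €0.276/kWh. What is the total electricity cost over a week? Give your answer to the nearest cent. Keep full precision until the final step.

desktop computer: 146 W × 3.5 h × 7 d = 3,577 Wh = 3.577 kWh
television: 90.3 W × 14 h × 7 d = 8,849 Wh = 8.849 kWh
circular saw: 1350 W × 8.2 h × 7 d = 77,490 Wh = 77.49 kWh
window air conditioner: 622 W × 13.3 h × 7 d = 57,908 Wh = 57.91 kWh
Total energy = 3.577 + 8.849 + 77.49 + 57.91 = 147.8 kWh
Cost = 147.8 kWh × €0.276 = €40.80

€40.80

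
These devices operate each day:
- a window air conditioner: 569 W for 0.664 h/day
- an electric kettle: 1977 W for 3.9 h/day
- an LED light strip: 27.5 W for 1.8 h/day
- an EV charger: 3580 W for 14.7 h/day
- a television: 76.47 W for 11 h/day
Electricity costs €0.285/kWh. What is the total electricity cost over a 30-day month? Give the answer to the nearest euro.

€527

window air conditioner: 569 W × 0.664 h × 30 d = 11,334 Wh = 11.33 kWh
electric kettle: 1977 W × 3.9 h × 30 d = 231,309 Wh = 231.3 kWh
LED light strip: 27.5 W × 1.8 h × 30 d = 1,485 Wh = 1.485 kWh
EV charger: 3580 W × 14.7 h × 30 d = 1,578,780 Wh = 1,579 kWh
television: 76.47 W × 11 h × 30 d = 25,235 Wh = 25.24 kWh
Total energy = 11.33 + 231.3 + 1.485 + 1,579 + 25.24 = 1,848 kWh
Cost = 1,848 kWh × €0.285 = €526.72 ≈ €527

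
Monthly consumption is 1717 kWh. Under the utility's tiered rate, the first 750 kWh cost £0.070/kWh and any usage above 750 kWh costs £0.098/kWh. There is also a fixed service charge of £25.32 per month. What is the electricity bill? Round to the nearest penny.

£172.59

First 750 kWh × £0.070 = £52.50
Remaining 967 kWh × £0.098 = £94.77
Energy charge = £147.27; + service £25.32 = £172.59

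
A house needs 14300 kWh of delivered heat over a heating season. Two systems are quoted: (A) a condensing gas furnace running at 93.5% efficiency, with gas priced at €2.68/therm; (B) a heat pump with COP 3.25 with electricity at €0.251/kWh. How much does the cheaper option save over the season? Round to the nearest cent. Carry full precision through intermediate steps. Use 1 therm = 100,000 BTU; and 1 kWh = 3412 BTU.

€294.12

Heat load = 14300 kWh × 3412 = 48,791,600 BTU
Gas: input = 48,791,600 / 0.935 = 52,183,529 BTU = 521.8 therm → 521.8 × €2.68 = €1,398.52
Heat pump: 48,791,600 BTU / 3412 = 14,300 kWh heat; / 3.25 = 4,400 kWh in → × €0.251 = €1,104.40
Difference = |€1,398.52 − €1,104.40| = €294.12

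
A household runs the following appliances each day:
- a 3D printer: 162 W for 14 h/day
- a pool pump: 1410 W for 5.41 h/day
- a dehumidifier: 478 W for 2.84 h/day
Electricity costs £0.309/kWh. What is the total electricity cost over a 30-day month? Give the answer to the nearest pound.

£104

3D printer: 162 W × 14 h × 30 d = 68,040 Wh = 68.04 kWh
pool pump: 1410 W × 5.41 h × 30 d = 228,843 Wh = 228.8 kWh
dehumidifier: 478 W × 2.84 h × 30 d = 40,726 Wh = 40.73 kWh
Total energy = 68.04 + 228.8 + 40.73 = 337.6 kWh
Cost = 337.6 kWh × £0.309 = £104.32 ≈ £104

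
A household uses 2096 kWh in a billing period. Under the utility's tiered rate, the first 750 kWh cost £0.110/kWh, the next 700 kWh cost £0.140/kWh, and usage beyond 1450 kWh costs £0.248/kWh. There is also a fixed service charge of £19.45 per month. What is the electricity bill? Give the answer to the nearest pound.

£360

First 750 kWh × £0.110 = £82.50
Next 700 kWh × £0.140 = £98.00
Remaining 646 kWh × £0.248 = £160.21
Energy charge = £340.71; + service £19.45 = £360.16 ≈ £360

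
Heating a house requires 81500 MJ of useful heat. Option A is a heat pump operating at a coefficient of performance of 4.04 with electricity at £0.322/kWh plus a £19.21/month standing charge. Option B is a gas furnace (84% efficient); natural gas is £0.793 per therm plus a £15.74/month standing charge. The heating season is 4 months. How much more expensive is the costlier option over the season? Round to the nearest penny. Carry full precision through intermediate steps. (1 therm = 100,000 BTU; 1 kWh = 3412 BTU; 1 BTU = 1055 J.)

Heat load = 81500 MJ = 81,500,000,000 J / 1055 = 77,251,185 BTU
Gas: input = 77,251,185 / 0.84 = 91,965,696 BTU = 919.7 therm → 919.7 × £0.793 = £729.29; + 4 × £15.74 standing = £792.25
Heat pump: 77,251,185 BTU / 3412 = 22,640 kWh heat; / 4.04 = 5,604 kWh in → × £0.322 = £1,804.56; + 4 × £19.21 standing = £1,881.40
Difference = |£792.25 − £1,881.40| = £1,089.15

£1089.15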